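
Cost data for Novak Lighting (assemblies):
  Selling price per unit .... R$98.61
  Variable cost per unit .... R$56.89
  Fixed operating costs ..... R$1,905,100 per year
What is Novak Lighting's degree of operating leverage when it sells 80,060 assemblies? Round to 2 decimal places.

2.33

Contribution at this volume is 80,060 × R$41.72 = R$3,340,103.20.
EBIT = R$3,340,103.20 − R$1,905,100 = R$1,435,003.20.
DOL = contribution ÷ EBIT = R$3,340,103.20 ÷ R$1,435,003.20 = 2.3276.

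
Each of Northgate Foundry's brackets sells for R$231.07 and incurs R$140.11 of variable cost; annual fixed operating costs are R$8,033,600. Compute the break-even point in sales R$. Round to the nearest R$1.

R$20,408,135

Contribution margin per unit = R$231.07 − R$140.11 = R$90.96, a CM ratio of R$90.96 ÷ R$231.07 = 0.3936.
Break-even revenue = fixed costs × price ÷ CM = R$8,033,600 × R$231.07 ÷ R$90.96 = R$20,408,135.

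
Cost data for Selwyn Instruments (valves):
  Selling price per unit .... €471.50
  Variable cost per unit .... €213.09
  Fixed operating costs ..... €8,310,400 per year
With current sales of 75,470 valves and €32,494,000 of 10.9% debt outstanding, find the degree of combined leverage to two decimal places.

At 75,470 units, contribution = 75,470 × €258.41 = €19,502,202.70.
Operating income = contribution − fixed costs = €19,502,202.70 − €8,310,400 = €11,191,802.70. Interest = €3,541,846.00, so EBIT − I = €7,649,956.70.
DCL = contribution ÷ (EBIT − I) = €19,502,202.70 ÷ €7,649,956.70 = 2.5493.

2.55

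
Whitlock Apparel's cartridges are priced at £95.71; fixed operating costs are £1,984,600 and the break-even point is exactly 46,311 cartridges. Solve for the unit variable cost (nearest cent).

Contribution per unit must be FC / Q = £1,984,600 / 46,311 = £42.8537.
Variable cost per unit = £95.71 − £42.8537 = £52.86.

£52.86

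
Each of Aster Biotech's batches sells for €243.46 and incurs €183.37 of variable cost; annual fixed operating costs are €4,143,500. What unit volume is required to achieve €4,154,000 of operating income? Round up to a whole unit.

138,085 batches

Each unit contributes €243.46 − €183.37 = €60.09.
Required volume = (fixed costs + target profit) ÷ CM = (€4,143,500 + €4,154,000) ÷ €60.09 = 138,084.54, so 138,085 batches.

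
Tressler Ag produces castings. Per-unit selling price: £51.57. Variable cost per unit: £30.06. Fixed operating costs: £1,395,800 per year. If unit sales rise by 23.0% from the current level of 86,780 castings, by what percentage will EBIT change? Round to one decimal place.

Contribution at this volume is 86,780 × £21.51 = £1,866,637.80.
EBIT = £1,866,637.80 − £1,395,800 = £470,837.80.
Degree of operating leverage = £1,866,637.80 / £470,837.80 = 3.9645.
Operating income changes by 3.9645 × +23.0% = +91.2%.

+91.2%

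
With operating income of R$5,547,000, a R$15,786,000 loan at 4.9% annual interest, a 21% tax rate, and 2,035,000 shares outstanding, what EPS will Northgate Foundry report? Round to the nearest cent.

Interest = R$773,514.00, so EBT = R$5,547,000 − R$773,514.00 = R$4,773,486.00.
Net income = R$4,773,486.00 × (1 − 0.21) = R$3,771,053.94.
EPS = R$3,771,053.94 ÷ 2,035,000 = R$1.85.

R$1.85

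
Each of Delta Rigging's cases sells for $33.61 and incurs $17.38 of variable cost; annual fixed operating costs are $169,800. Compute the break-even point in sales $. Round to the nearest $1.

Contribution margin per unit = $33.61 − $17.38 = $16.23, a CM ratio of $16.23 ÷ $33.61 = 0.4829.
Break-even revenue = fixed costs × price ÷ CM = $169,800 × $33.61 ÷ $16.23 = $351,631.

$351,631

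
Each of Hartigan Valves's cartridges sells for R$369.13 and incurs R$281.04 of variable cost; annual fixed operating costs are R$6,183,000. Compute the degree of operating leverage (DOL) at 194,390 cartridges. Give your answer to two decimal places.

Contribution at this volume is 194,390 × R$88.09 = R$17,123,815.10.
EBIT = R$17,123,815.10 − R$6,183,000 = R$10,940,815.10.
So DOL = total CM / EBIT = R$17,123,815.10 / R$10,940,815.10 = 1.5651.

1.57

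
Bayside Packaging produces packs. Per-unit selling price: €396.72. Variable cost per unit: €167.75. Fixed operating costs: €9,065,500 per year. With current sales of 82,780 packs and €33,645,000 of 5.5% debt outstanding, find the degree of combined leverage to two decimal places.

2.36

At 82,780 units, contribution = 82,780 × €228.97 = €18,954,136.60.
Subtracting fixed costs: EBIT = €18,954,136.60 − €9,065,500 = €9,888,636.60. Interest = €1,850,475.00, so EBIT − I = €8,038,161.60.
DCL = contribution ÷ (EBIT − I) = €18,954,136.60 ÷ €8,038,161.60 = 2.3580.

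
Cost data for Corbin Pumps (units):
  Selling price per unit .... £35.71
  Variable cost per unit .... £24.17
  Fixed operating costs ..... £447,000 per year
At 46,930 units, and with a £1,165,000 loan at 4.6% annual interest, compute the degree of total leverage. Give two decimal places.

13.21

Total contribution margin = 46,930 × £11.54 = £541,572.20.
Operating income = contribution − fixed costs = £541,572.20 − £447,000 = £94,572.20. Interest = £53,590.00.
DOL = £541,572.20 ÷ £94,572.20 = 5.7265; DFL = £94,572.20 ÷ £40,982.20 = 2.3076.
DCL = DOL × DFL = 5.7265 × 2.3076 = 13.2145.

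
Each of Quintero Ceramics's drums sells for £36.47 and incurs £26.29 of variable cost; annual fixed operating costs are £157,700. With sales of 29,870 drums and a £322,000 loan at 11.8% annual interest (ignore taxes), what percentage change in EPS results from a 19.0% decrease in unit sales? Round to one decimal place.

-53.3%

Contribution at this volume is 29,870 × £10.18 = £304,076.60.
Subtracting fixed costs: EBIT = £304,076.60 − £157,700 = £146,376.60.
After interest of £37,996.00, pre-tax earnings = £108,380.60.
Degree of combined leverage = contribution ÷ (EBIT − I) = £304,076.60 ÷ £108,380.60 = 2.8056.
%ΔEPS = DCL × %ΔSales = 2.8056 × -19.0% = -53.3%.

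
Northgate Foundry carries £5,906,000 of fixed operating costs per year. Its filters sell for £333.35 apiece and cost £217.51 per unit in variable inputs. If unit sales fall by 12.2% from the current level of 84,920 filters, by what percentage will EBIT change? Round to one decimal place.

-30.5%

Contribution at this volume is 84,920 × £115.84 = £9,837,132.80.
Subtracting fixed costs: EBIT = £9,837,132.80 − £5,906,000 = £3,931,132.80.
So DOL = total CM / EBIT = £9,837,132.80 / £3,931,132.80 = 2.5024.
Operating income changes by 2.5024 × -12.2% = -30.5%.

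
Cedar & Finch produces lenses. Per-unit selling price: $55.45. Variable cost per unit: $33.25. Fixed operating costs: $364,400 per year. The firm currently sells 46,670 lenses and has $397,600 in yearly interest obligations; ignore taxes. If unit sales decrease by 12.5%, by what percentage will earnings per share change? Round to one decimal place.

-47.3%

At 46,670 units, contribution = 46,670 × $22.20 = $1,036,074.00.
Operating income = contribution − fixed costs = $1,036,074.00 − $364,400 = $671,674.00.
Interest = $397,600.00, so EBIT − I = $274,074.00.
DCL = total CM / (EBIT − I) = $1,036,074.00 / $274,074.00 = 3.7803.
EPS therefore changes by 3.7803 × (-12.5%) = -47.3%.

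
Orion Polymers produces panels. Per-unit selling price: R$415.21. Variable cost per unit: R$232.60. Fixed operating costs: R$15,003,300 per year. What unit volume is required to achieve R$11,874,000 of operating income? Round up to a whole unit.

Unit CM = price − variable cost = R$415.21 − R$232.60 = R$182.61.
Required volume = (fixed costs + target profit) ÷ CM = (R$15,003,300 + R$11,874,000) ÷ R$182.61 = 147,184.16, so 147,185 panels.

147,185 panels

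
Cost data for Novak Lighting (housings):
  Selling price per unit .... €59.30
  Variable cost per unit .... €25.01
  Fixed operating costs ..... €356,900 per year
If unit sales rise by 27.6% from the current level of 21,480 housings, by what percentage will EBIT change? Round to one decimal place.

At 21,480 units, contribution = 21,480 × €34.29 = €736,549.20.
EBIT = €736,549.20 − €356,900 = €379,649.20.
So DOL = total CM / EBIT = €736,549.20 / €379,649.20 = 1.9401.
Operating income changes by 1.9401 × +27.6% = +53.5%.

+53.5%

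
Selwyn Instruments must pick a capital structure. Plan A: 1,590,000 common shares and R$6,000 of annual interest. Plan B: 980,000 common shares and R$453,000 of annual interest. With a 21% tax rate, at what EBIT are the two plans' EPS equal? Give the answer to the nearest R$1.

Set EPS_A = EPS_B: (EBIT − R$6,000)(1 − 0.21) ÷ 1,590,000 = (EBIT − R$453,000)(1 − 0.21) ÷ 980,000.
Cancelling (1 − t) and cross-multiplying: 980,000·(EBIT − 6,000) = 1,590,000·(EBIT − 453,000).
Solving, EBIT = (453,000·1,590,000 − 6,000·980,000) / (1,590,000 − 980,000) = 714,390,000,000 / 610,000 = 1,171,131.15.

R$1,171,131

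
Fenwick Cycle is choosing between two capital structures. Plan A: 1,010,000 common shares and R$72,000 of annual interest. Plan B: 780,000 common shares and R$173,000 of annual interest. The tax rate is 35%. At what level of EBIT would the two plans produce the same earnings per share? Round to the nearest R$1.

R$515,522

At indifference, (EBIT − 72,000)(1 − t)/1,010,000 = (EBIT − 173,000)(1 − t)/780,000.
The (1 − t) factor cancels: (EBIT − 72,000) × 780,000 = (EBIT − 173,000) × 1,010,000.
EBIT × (1,010,000 − 780,000) = 173,000 × 1,010,000 − 72,000 × 780,000 = 118,570,000,000, so EBIT = 118,570,000,000 ÷ 230,000 = 515,521.74.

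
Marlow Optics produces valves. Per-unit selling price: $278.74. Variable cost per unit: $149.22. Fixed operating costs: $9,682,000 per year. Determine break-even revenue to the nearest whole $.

Contribution margin per unit = $278.74 − $149.22 = $129.52, a CM ratio of $129.52 ÷ $278.74 = 0.4647.
Break-even sales = FC ÷ CM ratio = $9,682,000 × $278.74 / $129.52 = $20,836,633.

$20,836,633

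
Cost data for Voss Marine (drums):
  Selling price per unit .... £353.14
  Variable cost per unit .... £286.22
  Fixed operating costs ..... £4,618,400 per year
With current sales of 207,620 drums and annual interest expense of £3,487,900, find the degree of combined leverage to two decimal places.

Total contribution margin = 207,620 × £66.92 = £13,893,930.40.
EBIT = £13,893,930.40 − £4,618,400 = £9,275,530.40. Interest = £3,487,900.00.
DOL = £13,893,930.40 ÷ £9,275,530.40 = 1.4979; DFL = £9,275,530.40 ÷ £5,787,630.40 = 1.6026.
Combined leverage = 1.4979 × 1.6026 = 2.4005.

2.40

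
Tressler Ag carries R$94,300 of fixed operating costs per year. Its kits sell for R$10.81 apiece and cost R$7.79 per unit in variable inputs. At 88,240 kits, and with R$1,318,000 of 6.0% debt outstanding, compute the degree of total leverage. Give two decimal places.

Contribution at this volume is 88,240 × R$3.02 = R$266,484.80.
Subtracting fixed costs: EBIT = R$266,484.80 − R$94,300 = R$172,184.80. Interest = R$79,080.00.
DOL = R$266,484.80 ÷ R$172,184.80 = 1.5477; DFL = R$172,184.80 ÷ R$93,104.80 = 1.8494.
DCL = DOL × DFL = 1.5477 × 1.8494 = 2.8623.

2.86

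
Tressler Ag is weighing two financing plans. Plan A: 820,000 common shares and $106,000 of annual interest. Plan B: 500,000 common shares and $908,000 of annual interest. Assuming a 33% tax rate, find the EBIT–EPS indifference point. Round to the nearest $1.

$2,161,125

Set EPS_A = EPS_B: (EBIT − $106,000)(1 − 0.33) ÷ 820,000 = (EBIT − $908,000)(1 − 0.33) ÷ 500,000.
The (1 − t) factor cancels: (EBIT − 106,000) × 500,000 = (EBIT − 908,000) × 820,000.
Solving, EBIT = (908,000·820,000 − 106,000·500,000) / (820,000 − 500,000) = 691,560,000,000 / 320,000 = 2,161,125.00.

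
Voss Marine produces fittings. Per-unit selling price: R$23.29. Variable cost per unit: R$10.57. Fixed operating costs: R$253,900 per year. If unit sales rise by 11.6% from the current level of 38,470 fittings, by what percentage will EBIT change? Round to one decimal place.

+24.1%

Total contribution margin = 38,470 × R$12.72 = R$489,338.40.
EBIT = R$489,338.40 − R$253,900 = R$235,438.40.
Degree of operating leverage = R$489,338.40 / R$235,438.40 = 2.0784.
So EBIT moves 2.0784 × (+11.6%) = +24.1%.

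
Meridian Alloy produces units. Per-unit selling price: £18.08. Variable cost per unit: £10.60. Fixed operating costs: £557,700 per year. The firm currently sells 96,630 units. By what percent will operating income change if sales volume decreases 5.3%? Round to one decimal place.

-23.2%

At 96,630 units, contribution = 96,630 × £7.48 = £722,792.40.
Operating income = contribution − fixed costs = £722,792.40 − £557,700 = £165,092.40.
So DOL = total CM / EBIT = £722,792.40 / £165,092.40 = 4.3781.
Operating income changes by 4.3781 × -5.3% = -23.2%.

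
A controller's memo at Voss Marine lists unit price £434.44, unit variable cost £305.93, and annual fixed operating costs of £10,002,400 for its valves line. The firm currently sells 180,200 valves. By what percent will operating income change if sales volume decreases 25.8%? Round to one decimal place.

At 180,200 units, contribution = 180,200 × £128.51 = £23,157,502.00.
Subtracting fixed costs: EBIT = £23,157,502.00 − £10,002,400 = £13,155,102.00.
So DOL = total CM / EBIT = £23,157,502.00 / £13,155,102.00 = 1.7603.
Operating income changes by 1.7603 × -25.8% = -45.4%.

-45.4%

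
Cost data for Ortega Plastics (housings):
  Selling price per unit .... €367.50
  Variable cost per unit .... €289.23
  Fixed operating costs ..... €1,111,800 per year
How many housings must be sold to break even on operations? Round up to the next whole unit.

Each unit contributes €367.50 − €289.23 = €78.27.
Break-even volume = fixed costs ÷ CM per unit = €1,111,800 ÷ €78.27 = 14,204.68, so 14,205 housings.

14,205 housings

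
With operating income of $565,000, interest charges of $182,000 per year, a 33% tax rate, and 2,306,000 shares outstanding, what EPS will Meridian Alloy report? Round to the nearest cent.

$0.11

Interest = $182,000.00, so EBT = $565,000 − $182,000.00 = $383,000.00.
After tax at 33%: net income = $383,000.00 × 0.67 = $256,610.00.
EPS = $256,610.00 ÷ 2,306,000 = $0.11.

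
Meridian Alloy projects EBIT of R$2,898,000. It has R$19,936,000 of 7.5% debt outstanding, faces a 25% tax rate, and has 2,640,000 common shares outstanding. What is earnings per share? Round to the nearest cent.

R$0.40

Interest = R$1,495,200.00, so EBT = R$2,898,000 − R$1,495,200.00 = R$1,402,800.00.
After tax at 25%: net income = R$1,402,800.00 × 0.75 = R$1,052,100.00.
Per share: R$1,052,100.00 / 2,640,000 shares = R$0.40.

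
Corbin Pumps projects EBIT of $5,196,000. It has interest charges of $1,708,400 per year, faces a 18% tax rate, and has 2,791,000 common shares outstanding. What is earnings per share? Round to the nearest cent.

Pre-tax income = $5,196,000 − $1,708,400.00 = $3,487,600.00.
Net income = $3,487,600.00 × (1 − 0.18) = $2,859,832.00.
EPS = $2,859,832.00 ÷ 2,791,000 = $1.02.

$1.02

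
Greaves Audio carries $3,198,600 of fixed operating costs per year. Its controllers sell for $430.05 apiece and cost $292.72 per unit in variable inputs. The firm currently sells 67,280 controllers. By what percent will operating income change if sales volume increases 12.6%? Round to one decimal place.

Total contribution margin = 67,280 × $137.33 = $9,239,562.40.
Subtracting fixed costs: EBIT = $9,239,562.40 − $3,198,600 = $6,040,962.40.
Degree of operating leverage = $9,239,562.40 / $6,040,962.40 = 1.5295.
%ΔEBIT = DOL × %ΔSales = 1.5295 × +12.6% = +19.3%.

+19.3%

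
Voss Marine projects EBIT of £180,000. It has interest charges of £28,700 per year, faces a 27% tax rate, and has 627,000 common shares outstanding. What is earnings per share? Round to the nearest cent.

£0.18

Interest = £28,700.00, so EBT = £180,000 − £28,700.00 = £151,300.00.
Net income = £151,300.00 × (1 − 0.27) = £110,449.00.
Per share: £110,449.00 / 627,000 shares = £0.18.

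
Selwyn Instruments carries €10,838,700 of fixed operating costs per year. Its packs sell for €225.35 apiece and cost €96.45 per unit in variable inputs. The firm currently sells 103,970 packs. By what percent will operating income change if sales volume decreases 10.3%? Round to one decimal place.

-53.9%

Contribution at this volume is 103,970 × €128.90 = €13,401,733.00.
Operating income = contribution − fixed costs = €13,401,733.00 − €10,838,700 = €2,563,033.00.
So DOL = total CM / EBIT = €13,401,733.00 / €2,563,033.00 = 5.2289.
So EBIT moves 5.2289 × (-10.3%) = -53.9%.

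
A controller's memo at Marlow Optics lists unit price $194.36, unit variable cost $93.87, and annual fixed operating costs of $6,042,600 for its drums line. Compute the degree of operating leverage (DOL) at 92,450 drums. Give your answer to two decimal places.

2.86

Total contribution margin = 92,450 × $100.49 = $9,290,300.50.
EBIT = $9,290,300.50 − $6,042,600 = $3,247,700.50.
Degree of operating leverage = $9,290,300.50 / $3,247,700.50 = 2.8606.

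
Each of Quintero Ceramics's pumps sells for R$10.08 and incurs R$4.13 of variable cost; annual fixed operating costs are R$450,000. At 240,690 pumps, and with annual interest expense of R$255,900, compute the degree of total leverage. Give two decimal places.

At 240,690 units, contribution = 240,690 × R$5.95 = R$1,432,105.50.
Subtracting fixed costs: EBIT = R$1,432,105.50 − R$450,000 = R$982,105.50. Interest = R$255,900.00.
DOL = R$1,432,105.50 ÷ R$982,105.50 = 1.4582; DFL = R$982,105.50 ÷ R$726,205.50 = 1.3524.
DCL = DOL × DFL = 1.4582 × 1.3524 = 1.9721.

1.97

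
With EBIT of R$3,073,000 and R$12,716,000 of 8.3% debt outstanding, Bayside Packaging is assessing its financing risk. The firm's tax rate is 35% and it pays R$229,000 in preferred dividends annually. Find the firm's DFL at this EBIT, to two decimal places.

1.85

Annual interest charges come to R$1,055,428.00.
Pre-tax preferred-dividend burden = R$229,000 ÷ (1 − 0.35) = R$352,307.69.
DFL = EBIT ÷ [EBIT − I − D_p/(1−t)] = R$3,073,000 ÷ [R$3,073,000 − R$1,055,428.00 − R$352,307.69] = R$3,073,000 ÷ R$1,665,264.31 = 1.8454.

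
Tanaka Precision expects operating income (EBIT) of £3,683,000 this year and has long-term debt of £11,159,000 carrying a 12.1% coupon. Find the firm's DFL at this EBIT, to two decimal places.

Annual interest charges come to £1,350,239.00.
Degree of financial leverage = EBIT / (EBIT − interest) = £3,683,000 / £2,332,761.00 = 1.5788.

1.58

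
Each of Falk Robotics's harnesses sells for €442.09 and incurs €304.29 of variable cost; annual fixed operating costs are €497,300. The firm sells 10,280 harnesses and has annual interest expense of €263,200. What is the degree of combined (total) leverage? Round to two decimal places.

2.16

Total contribution margin = 10,280 × €137.80 = €1,416,584.00.
Subtracting fixed costs: EBIT = €1,416,584.00 − €497,300 = €919,284.00. Interest = €263,200.00, so EBIT − I = €656,084.00.
Degree of total leverage = total CM / (EBIT − interest) = €1,416,584.00 / €656,084.00 = 2.1592.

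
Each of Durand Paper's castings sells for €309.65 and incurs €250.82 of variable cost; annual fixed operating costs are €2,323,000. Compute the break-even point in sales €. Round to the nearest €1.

Contribution margin per unit = €309.65 − €250.82 = €58.83, a CM ratio of €58.83 ÷ €309.65 = 0.1900.
Break-even revenue = fixed costs × price ÷ CM = €2,323,000 × €309.65 ÷ €58.83 = €12,227,043.

€12,227,043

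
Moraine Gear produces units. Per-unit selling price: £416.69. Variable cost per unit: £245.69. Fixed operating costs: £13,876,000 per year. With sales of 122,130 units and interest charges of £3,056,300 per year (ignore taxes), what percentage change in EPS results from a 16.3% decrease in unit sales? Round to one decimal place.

-86.1%

Total contribution margin = 122,130 × £171.00 = £20,884,230.00.
Operating income = contribution − fixed costs = £20,884,230.00 − £13,876,000 = £7,008,230.00.
Interest = £3,056,300.00, so EBIT − I = £3,951,930.00.
DCL = total CM / (EBIT − I) = £20,884,230.00 / £3,951,930.00 = 5.2846.
EPS therefore changes by 5.2846 × (-16.3%) = -86.1%.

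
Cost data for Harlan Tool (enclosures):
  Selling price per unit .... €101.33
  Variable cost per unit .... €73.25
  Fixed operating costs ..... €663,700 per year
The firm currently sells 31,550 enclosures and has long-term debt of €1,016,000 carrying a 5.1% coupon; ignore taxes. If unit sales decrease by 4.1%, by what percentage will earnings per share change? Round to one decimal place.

Contribution at this volume is 31,550 × €28.08 = €885,924.00.
Operating income = contribution − fixed costs = €885,924.00 − €663,700 = €222,224.00.
After interest of €51,816.00, pre-tax earnings = €170,408.00.
Degree of combined leverage = contribution ÷ (EBIT − I) = €885,924.00 ÷ €170,408.00 = 5.1988.
%ΔEPS = DCL × %ΔSales = 5.1988 × -4.1% = -21.3%.

-21.3%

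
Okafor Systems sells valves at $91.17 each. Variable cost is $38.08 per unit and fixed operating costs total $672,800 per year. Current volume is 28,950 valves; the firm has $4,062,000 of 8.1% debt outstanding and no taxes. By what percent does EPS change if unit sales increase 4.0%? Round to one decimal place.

+11.5%

At 28,950 units, contribution = 28,950 × $53.09 = $1,536,955.50.
Subtracting fixed costs: EBIT = $1,536,955.50 − $672,800 = $864,155.50.
After interest of $329,022.00, pre-tax earnings = $535,133.50.
Degree of combined leverage = contribution ÷ (EBIT − I) = $1,536,955.50 ÷ $535,133.50 = 2.8721.
%ΔEPS = DCL × %ΔSales = 2.8721 × +4.0% = +11.5%.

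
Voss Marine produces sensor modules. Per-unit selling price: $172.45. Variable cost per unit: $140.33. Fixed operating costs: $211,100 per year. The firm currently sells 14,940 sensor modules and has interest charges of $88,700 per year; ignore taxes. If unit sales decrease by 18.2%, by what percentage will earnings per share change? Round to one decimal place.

-48.5%

Contribution at this volume is 14,940 × $32.12 = $479,872.80.
Subtracting fixed costs: EBIT = $479,872.80 − $211,100 = $268,772.80.
Interest = $88,700.00, so EBIT − I = $180,072.80.
Degree of combined leverage = contribution ÷ (EBIT − I) = $479,872.80 ÷ $180,072.80 = 2.6649.
%ΔEPS = DCL × %ΔSales = 2.6649 × -18.2% = -48.5%.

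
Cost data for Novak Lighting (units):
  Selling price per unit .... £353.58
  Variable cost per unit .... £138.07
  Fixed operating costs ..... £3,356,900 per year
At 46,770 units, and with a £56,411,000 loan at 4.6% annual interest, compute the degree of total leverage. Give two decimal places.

At 46,770 units, contribution = 46,770 × £215.51 = £10,079,402.70.
Operating income = contribution − fixed costs = £10,079,402.70 − £3,356,900 = £6,722,502.70. Interest = £2,594,906.00.
DOL = £10,079,402.70 ÷ £6,722,502.70 = 1.4994; DFL = £6,722,502.70 ÷ £4,127,596.70 = 1.6287.
DCL = DOL × DFL = 1.4994 × 1.6287 = 2.4421.

2.44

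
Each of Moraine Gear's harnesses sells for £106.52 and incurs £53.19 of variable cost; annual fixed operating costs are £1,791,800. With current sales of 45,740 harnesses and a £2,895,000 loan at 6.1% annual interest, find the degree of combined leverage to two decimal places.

5.18

Contribution at this volume is 45,740 × £53.33 = £2,439,314.20.
EBIT = £2,439,314.20 − £1,791,800 = £647,514.20. Interest = £176,595.00, so EBIT − I = £470,919.20.
Degree of total leverage = total CM / (EBIT − interest) = £2,439,314.20 / £470,919.20 = 5.1799.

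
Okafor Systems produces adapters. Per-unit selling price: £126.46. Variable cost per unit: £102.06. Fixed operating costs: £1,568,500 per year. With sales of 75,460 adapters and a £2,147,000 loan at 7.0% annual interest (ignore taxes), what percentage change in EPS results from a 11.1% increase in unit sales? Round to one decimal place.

Contribution at this volume is 75,460 × £24.40 = £1,841,224.00.
Subtracting fixed costs: EBIT = £1,841,224.00 − £1,568,500 = £272,724.00.
Interest = £150,290.00, so EBIT − I = £122,434.00.
DCL = total CM / (EBIT − I) = £1,841,224.00 / £122,434.00 = 15.0385.
%ΔEPS = DCL × %ΔSales = 15.0385 × +11.1% = +166.9%.

+166.9%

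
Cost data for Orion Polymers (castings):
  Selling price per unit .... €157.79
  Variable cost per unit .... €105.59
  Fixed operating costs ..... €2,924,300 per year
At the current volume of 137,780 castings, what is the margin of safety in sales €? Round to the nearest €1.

Unit CM = price − variable cost = €157.79 − €105.59 = €52.20. Break-even units = €2,924,300 ÷ €52.20 = 56,021.07; break-even revenue = 56,021.07 × €157.79 = €8,839,565.08.
Actual sales revenue = 137,780 × €157.79 = €21,740,306.20.
Margin of safety = €21,740,306.20 − €8,839,565.08 = €12,900,741.

€12,900,741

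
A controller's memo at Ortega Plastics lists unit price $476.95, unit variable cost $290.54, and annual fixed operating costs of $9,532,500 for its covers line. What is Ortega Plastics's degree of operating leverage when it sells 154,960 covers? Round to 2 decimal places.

1.49

Contribution at this volume is 154,960 × $186.41 = $28,886,093.60.
EBIT = $28,886,093.60 − $9,532,500 = $19,353,593.60.
Degree of operating leverage = $28,886,093.60 / $19,353,593.60 = 1.4925.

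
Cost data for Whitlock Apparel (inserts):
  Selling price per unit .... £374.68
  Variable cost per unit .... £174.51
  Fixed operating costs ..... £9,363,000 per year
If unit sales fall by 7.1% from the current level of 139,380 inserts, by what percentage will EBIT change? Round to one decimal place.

-10.7%

Contribution at this volume is 139,380 × £200.17 = £27,899,694.60.
EBIT = £27,899,694.60 − £9,363,000 = £18,536,694.60.
DOL = contribution ÷ EBIT = £27,899,694.60 ÷ £18,536,694.60 = 1.5051.
Operating income changes by 1.5051 × -7.1% = -10.7%.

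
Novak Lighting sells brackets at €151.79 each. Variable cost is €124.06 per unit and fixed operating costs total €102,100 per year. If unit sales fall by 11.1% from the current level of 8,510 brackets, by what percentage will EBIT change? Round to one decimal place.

-19.6%

Total contribution margin = 8,510 × €27.73 = €235,982.30.
EBIT = €235,982.30 − €102,100 = €133,882.30.
Degree of operating leverage = €235,982.30 / €133,882.30 = 1.7626.
%ΔEBIT = DOL × %ΔSales = 1.7626 × -11.1% = -19.6%.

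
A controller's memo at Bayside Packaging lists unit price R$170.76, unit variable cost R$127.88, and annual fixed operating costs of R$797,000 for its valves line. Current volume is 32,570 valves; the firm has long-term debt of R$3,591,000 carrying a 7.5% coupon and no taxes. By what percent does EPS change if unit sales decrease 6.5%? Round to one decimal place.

Total contribution margin = 32,570 × R$42.88 = R$1,396,601.60.
EBIT = R$1,396,601.60 − R$797,000 = R$599,601.60.
Interest = R$269,325.00, so EBIT − I = R$330,276.60.
DCL = total CM / (EBIT − I) = R$1,396,601.60 / R$330,276.60 = 4.2286.
%ΔEPS = DCL × %ΔSales = 4.2286 × -6.5% = -27.5%.

-27.5%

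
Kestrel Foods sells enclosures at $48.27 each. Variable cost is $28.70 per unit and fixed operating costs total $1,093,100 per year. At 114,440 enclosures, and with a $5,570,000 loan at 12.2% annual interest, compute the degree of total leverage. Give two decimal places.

4.80

At 114,440 units, contribution = 114,440 × $19.57 = $2,239,590.80.
Subtracting fixed costs: EBIT = $2,239,590.80 − $1,093,100 = $1,146,490.80. Interest = $679,540.00, so EBIT − I = $466,950.80.
Degree of total leverage = total CM / (EBIT − interest) = $2,239,590.80 / $466,950.80 = 4.7962.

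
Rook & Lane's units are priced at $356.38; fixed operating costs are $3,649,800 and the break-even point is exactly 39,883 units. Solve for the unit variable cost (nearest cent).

$264.87

At break-even, FC = Q × (P − VC), so P − VC = $3,649,800 ÷ 39,883 = $91.5127.
Variable cost per unit = $356.38 − $91.5127 = $264.87.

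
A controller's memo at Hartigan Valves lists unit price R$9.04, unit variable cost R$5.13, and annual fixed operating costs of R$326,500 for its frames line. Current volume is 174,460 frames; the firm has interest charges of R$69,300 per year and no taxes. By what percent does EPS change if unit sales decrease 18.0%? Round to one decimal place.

At 174,460 units, contribution = 174,460 × R$3.91 = R$682,138.60.
EBIT = R$682,138.60 − R$326,500 = R$355,638.60.
After interest of R$69,300.00, pre-tax earnings = R$286,338.60.
Degree of combined leverage = contribution ÷ (EBIT − I) = R$682,138.60 ÷ R$286,338.60 = 2.3823.
EPS therefore changes by 2.3823 × (-18.0%) = -42.9%.

-42.9%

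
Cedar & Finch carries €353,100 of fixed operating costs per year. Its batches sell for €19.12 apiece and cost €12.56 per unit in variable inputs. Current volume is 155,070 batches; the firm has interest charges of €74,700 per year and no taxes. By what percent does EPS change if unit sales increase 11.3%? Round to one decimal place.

Total contribution margin = 155,070 × €6.56 = €1,017,259.20.
Operating income = contribution − fixed costs = €1,017,259.20 − €353,100 = €664,159.20.
After interest of €74,700.00, pre-tax earnings = €589,459.20.
DCL = total CM / (EBIT − I) = €1,017,259.20 / €589,459.20 = 1.7257.
%ΔEPS = DCL × %ΔSales = 1.7257 × +11.3% = +19.5%.

+19.5%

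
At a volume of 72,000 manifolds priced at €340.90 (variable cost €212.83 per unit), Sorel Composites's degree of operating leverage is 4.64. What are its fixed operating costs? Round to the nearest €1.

At 72,000 units, contribution = 72,000 × €128.07 = €9,221,040.00.
DOL = contribution / EBIT, so EBIT = €9,221,040.00 / 4.64 = €1,987,293.10.
Fixed costs = CM − EBIT = €9,221,040.00 − €1,987,293.10 = €7,233,747.

€7,233,747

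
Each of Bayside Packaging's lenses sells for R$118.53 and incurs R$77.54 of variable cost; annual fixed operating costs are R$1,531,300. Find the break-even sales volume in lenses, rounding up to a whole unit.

37,358 lenses

Contribution margin per unit = R$118.53 − R$77.54 = R$40.99.
Break-even Q = R$1,531,300 / R$40.99 = 37,357.89 → 37,358 lenses.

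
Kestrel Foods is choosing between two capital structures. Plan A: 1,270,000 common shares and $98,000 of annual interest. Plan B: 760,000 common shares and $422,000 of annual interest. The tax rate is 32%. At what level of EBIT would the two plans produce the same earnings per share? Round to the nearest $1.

At indifference, (EBIT − 98,000)(1 − t)/1,270,000 = (EBIT − 422,000)(1 − t)/760,000.
Cancelling (1 − t) and cross-multiplying: 760,000·(EBIT − 98,000) = 1,270,000·(EBIT − 422,000).
EBIT × (1,270,000 − 760,000) = 422,000 × 1,270,000 − 98,000 × 760,000 = 461,460,000,000, so EBIT = 461,460,000,000 ÷ 510,000 = 904,823.53.

$904,824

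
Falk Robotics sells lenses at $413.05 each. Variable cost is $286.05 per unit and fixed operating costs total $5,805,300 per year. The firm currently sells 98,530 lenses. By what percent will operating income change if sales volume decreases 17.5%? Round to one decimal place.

-32.6%

Contribution at this volume is 98,530 × $127.00 = $12,513,310.00.
EBIT = $12,513,310.00 − $5,805,300 = $6,708,010.00.
Degree of operating leverage = $12,513,310.00 / $6,708,010.00 = 1.8654.
Operating income changes by 1.8654 × -17.5% = -32.6%.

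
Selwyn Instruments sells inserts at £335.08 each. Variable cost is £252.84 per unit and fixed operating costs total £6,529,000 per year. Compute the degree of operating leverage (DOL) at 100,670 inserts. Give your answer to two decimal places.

4.73

At 100,670 units, contribution = 100,670 × £82.24 = £8,279,100.80.
Operating income = contribution − fixed costs = £8,279,100.80 − £6,529,000 = £1,750,100.80.
So DOL = total CM / EBIT = £8,279,100.80 / £1,750,100.80 = 4.7306.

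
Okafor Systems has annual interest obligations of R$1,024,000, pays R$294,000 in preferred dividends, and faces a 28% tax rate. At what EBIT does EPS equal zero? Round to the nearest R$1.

Grossing the preferred dividend up to pre-tax terms: R$294,000 / (1 − 0.28) = R$408,333.33.
Financial break-even EBIT = interest + D_p ÷ (1 − t) = R$1,024,000 + R$408,333.33 = R$1,432,333.33.

R$1,432,333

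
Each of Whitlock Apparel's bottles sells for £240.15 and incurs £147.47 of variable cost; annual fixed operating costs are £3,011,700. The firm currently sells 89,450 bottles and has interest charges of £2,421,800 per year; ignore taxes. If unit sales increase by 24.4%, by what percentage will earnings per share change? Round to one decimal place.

+70.8%

Total contribution margin = 89,450 × £92.68 = £8,290,226.00.
EBIT = £8,290,226.00 − £3,011,700 = £5,278,526.00.
After interest of £2,421,800.00, pre-tax earnings = £2,856,726.00.
DCL = total CM / (EBIT − I) = £8,290,226.00 / £2,856,726.00 = 2.9020.
%ΔEPS = DCL × %ΔSales = 2.9020 × +24.4% = +70.8%.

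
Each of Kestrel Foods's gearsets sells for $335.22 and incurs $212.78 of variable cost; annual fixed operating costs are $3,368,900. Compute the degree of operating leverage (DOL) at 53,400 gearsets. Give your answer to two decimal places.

2.06

At 53,400 units, contribution = 53,400 × $122.44 = $6,538,296.00.
Operating income = contribution − fixed costs = $6,538,296.00 − $3,368,900 = $3,169,396.00.
Degree of operating leverage = $6,538,296.00 / $3,169,396.00 = 2.0629.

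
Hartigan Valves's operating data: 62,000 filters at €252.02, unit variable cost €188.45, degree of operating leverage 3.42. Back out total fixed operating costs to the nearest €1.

€2,788,901

Total contribution margin = 62,000 × €63.57 = €3,941,340.00.
Since DOL = CM ÷ EBIT, EBIT = €3,941,340.00 ÷ 3.42 = €1,152,438.60.
And FC = contribution − EBIT = €3,941,340.00 − €1,152,438.60 = €2,788,901.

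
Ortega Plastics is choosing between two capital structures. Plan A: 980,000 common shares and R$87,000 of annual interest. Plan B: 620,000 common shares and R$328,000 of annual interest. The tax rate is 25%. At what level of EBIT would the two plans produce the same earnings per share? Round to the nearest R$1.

R$743,056

At indifference, (EBIT − 87,000)(1 − t)/980,000 = (EBIT − 328,000)(1 − t)/620,000.
Cancelling (1 − t) and cross-multiplying: 620,000·(EBIT − 87,000) = 980,000·(EBIT − 328,000).
EBIT × (980,000 − 620,000) = 328,000 × 980,000 − 87,000 × 620,000 = 267,500,000,000, so EBIT = 267,500,000,000 ÷ 360,000 = 743,055.56.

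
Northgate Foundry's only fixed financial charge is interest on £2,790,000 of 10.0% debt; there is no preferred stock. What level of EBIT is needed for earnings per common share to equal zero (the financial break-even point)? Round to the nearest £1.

£279,000

Annual interest = 10.0% × £2,790,000 = £279,000.00.
With no preferred dividends, EPS = 0 when EBIT exactly covers interest, so the financial break-even EBIT is £279,000.00.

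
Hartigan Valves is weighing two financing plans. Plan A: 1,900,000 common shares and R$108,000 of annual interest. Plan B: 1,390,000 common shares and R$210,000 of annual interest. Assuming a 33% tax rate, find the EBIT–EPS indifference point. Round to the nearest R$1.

Set EPS_A = EPS_B: (EBIT − R$108,000)(1 − 0.33) ÷ 1,900,000 = (EBIT − R$210,000)(1 − 0.33) ÷ 1,390,000.
Cancelling (1 − t) and cross-multiplying: 1,390,000·(EBIT − 108,000) = 1,900,000·(EBIT − 210,000).
EBIT × (1,900,000 − 1,390,000) = 210,000 × 1,900,000 − 108,000 × 1,390,000 = 248,880,000,000, so EBIT = 248,880,000,000 ÷ 510,000 = 488,000.00.

R$488,000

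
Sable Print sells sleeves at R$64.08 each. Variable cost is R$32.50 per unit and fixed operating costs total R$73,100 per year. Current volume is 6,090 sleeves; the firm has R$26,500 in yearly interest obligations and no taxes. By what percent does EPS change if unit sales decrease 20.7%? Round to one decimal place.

At 6,090 units, contribution = 6,090 × R$31.58 = R$192,322.20.
Subtracting fixed costs: EBIT = R$192,322.20 − R$73,100 = R$119,222.20.
Interest = R$26,500.00, so EBIT − I = R$92,722.20.
Degree of combined leverage = contribution ÷ (EBIT − I) = R$192,322.20 ÷ R$92,722.20 = 2.0742.
EPS therefore changes by 2.0742 × (-20.7%) = -42.9%.

-42.9%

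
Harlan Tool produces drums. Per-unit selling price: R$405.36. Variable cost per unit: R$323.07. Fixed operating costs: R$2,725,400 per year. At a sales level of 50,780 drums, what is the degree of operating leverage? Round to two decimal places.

Contribution at this volume is 50,780 × R$82.29 = R$4,178,686.20.
Subtracting fixed costs: EBIT = R$4,178,686.20 − R$2,725,400 = R$1,453,286.20.
Degree of operating leverage = R$4,178,686.20 / R$1,453,286.20 = 2.8753.

2.88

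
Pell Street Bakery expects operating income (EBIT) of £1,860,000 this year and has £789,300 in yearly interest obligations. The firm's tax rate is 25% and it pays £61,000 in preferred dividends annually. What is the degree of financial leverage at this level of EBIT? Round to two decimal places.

Annual interest charges come to £789,300.00.
Preferred dividends grossed up pre-tax: £61,000 / (1 − 0.25) = £81,333.33.
DFL = EBIT ÷ [EBIT − I − D_p/(1−t)] = £1,860,000 ÷ [£1,860,000 − £789,300.00 − £81,333.33] = £1,860,000 ÷ £989,366.67 = 1.8800.

1.88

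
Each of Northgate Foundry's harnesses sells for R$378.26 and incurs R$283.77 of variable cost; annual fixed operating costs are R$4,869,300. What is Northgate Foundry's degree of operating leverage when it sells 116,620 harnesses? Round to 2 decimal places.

At 116,620 units, contribution = 116,620 × R$94.49 = R$11,019,423.80.
EBIT = R$11,019,423.80 − R$4,869,300 = R$6,150,123.80.
DOL = contribution ÷ EBIT = R$11,019,423.80 ÷ R$6,150,123.80 = 1.7917.

1.79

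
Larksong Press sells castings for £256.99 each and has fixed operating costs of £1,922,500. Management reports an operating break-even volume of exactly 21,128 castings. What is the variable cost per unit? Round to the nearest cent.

Contribution per unit must be FC / Q = £1,922,500 / 21,128 = £90.9930.
Hence VC = price − CM = £256.99 − £90.9930 = £166.00.

£166.00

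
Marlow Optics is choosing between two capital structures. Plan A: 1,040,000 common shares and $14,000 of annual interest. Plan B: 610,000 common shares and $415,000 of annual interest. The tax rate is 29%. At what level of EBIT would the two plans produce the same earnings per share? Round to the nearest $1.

$983,860

Set EPS_A = EPS_B: (EBIT − $14,000)(1 − 0.29) ÷ 1,040,000 = (EBIT − $415,000)(1 − 0.29) ÷ 610,000.
Cancelling (1 − t) and cross-multiplying: 610,000·(EBIT − 14,000) = 1,040,000·(EBIT − 415,000).
Solving, EBIT = (415,000·1,040,000 − 14,000·610,000) / (1,040,000 − 610,000) = 423,060,000,000 / 430,000 = 983,860.47.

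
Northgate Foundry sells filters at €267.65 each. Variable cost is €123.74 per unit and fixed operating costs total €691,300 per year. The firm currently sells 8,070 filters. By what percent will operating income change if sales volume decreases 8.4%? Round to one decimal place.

-20.8%

Contribution at this volume is 8,070 × €143.91 = €1,161,353.70.
EBIT = €1,161,353.70 − €691,300 = €470,053.70.
Degree of operating leverage = €1,161,353.70 / €470,053.70 = 2.4707.
Operating income changes by 2.4707 × -8.4% = -20.8%.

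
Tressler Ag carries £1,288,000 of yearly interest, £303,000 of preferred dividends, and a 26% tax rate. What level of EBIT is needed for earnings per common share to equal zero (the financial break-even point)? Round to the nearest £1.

£1,697,459

Preferred dividends are paid after tax, so their pre-tax equivalent is £303,000 ÷ (1 − 0.26) = £409,459.46.
EPS = 0 when EBIT covers interest plus the pre-tax preferred burden: £1,288,000 + £409,459.46 = £1,697,459.46.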